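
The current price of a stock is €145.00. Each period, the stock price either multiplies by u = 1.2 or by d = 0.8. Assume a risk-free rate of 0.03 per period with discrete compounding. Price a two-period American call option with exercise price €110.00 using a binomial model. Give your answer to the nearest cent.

Risk-neutral probability p = (1 + 0.03 − 0.8)/(1.2 − 0.8) = 0.2300/0.4000 = 0.5750
Terminal stock prices: S_uu = 208.8, S_ud = 139.2, S_dd = 92.8
Terminal payoffs (S − K): max(98.8, 0) = 98.8, max(29.2, 0) = 29.2, max(-17.2, 0) = 0
Node u (S = 174): continuation = 1/1.03·[0.5750·98.8000 + 0.4250·29.2000] = 67.2039; exercise value = 64.0000 ≤ continuation, so V_u = 67.2039
Node d (S = 116): continuation = 1/1.03·[0.5750·29.2000 + 0.4250·0.0000] = 16.3010; exercise value = 6.0000 ≤ continuation, so V_d = 16.3010
Node 0 (S = 145): continuation = 1/1.03·[0.5750·67.2039 + 0.4250·16.3010] = 44.2429; exercise value = 35.0000 ≤ continuation, so V_0 = 44.2429

€44.24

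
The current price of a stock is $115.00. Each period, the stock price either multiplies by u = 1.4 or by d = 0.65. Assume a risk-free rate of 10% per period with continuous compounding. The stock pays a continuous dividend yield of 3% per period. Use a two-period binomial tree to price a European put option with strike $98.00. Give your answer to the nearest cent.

$7.71

Per-period risk-free factor R = e^0.1 = 1.1052; dividend-adjusted growth = e^(0.1−0.03) = 1.0725.
Risk-neutral probability p = (1.0725 − 0.65)/(1.4 − 0.65) = 0.4225/0.7500 = 0.5633
Terminal stock prices: S_uu = 225.4, S_ud = 104.7, S_dd = 48.59
Terminal payoffs (K − S): max(-127.4, 0) = 0, max(-6.65, 0) = 0, max(49.41, 0) = 49.41
Node u (S = 161): V_u = e^(−0.1)·[0.5633·0.0000 + 0.4367·0.0000] = 0.0000
Node d (S = 74.75): V_d = e^(−0.1)·[0.5633·0.0000 + 0.4367·49.4125] = 19.5230
Node 0 (S = 115): V_0 = e^(−0.1)·[0.5633·0.0000 + 0.4367·19.5230] = 7.7136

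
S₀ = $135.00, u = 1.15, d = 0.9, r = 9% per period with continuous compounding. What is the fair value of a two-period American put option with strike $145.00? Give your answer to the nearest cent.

Risk-neutral probability p = (e^0.09 − 0.9)/(1.15 − 0.9) = 0.1942/0.2500 = 0.7767
Terminal stock prices: S_uu = 178.5, S_ud = 139.7, S_dd = 109.4
Terminal payoffs (K − S): max(-33.54, 0) = 0, max(5.275, 0) = 5.275, max(35.65, 0) = 35.65
Node u (S = 155.2): continuation = e^(−0.09)·[0.7767·0.0000 + 0.2233·5.2750] = 1.0765; exercise value = 0.0000 ≤ continuation, so V_u = 1.0765
Node d (S = 121.5): continuation = e^(−0.09)·[0.7767·5.2750 + 0.2233·35.6500] = 11.0200; exercise value = 23.5000 > continuation, so V_d = 23.5000 (exercise)
Node 0 (S = 135): continuation = e^(−0.09)·[0.7767·1.0765 + 0.2233·23.5000] = 5.5601; exercise value = 10.0000 > continuation, so V_0 = 10.0000 (exercise)

$10.00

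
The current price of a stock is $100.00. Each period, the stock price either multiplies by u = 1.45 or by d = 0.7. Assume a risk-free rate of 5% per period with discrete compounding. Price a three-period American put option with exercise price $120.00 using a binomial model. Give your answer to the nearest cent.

$31.01

Risk-neutral probability p = (1 + 0.05 − 0.7)/(1.45 − 0.7) = 0.3500/0.7500 = 0.4667
Terminal stock prices: S_uuu = 304.9, S_uud = 147.2, S_udd = 71.05, S_ddd = 34.3
Terminal payoffs (K − S): max(-184.9, 0) = 0, max(-27.17, 0) = 0, max(48.95, 0) = 48.95, max(85.7, 0) = 85.7
Node uu (S = 210.2): continuation = 1/1.05·[0.4667·0.0000 + 0.5333·0.0000] = 0.0000; exercise value = 0.0000 ≤ continuation, so V_uu = 0.0000
Node ud (S = 101.5): continuation = 1/1.05·[0.4667·0.0000 + 0.5333·48.9500] = 24.8635; exercise value = 18.5000 ≤ continuation, so V_ud = 24.8635
Node dd (S = 49): continuation = 1/1.05·[0.4667·48.9500 + 0.5333·85.7000] = 65.2857; exercise value = 71.0000 > continuation, so V_dd = 71.0000 (exercise)
Node u (S = 145): continuation = 1/1.05·[0.4667·0.0000 + 0.5333·24.8635] = 12.6291; exercise value = 0.0000 ≤ continuation, so V_u = 12.6291
Node d (S = 70): continuation = 1/1.05·[0.4667·24.8635 + 0.5333·71.0000] = 47.1139; exercise value = 50.0000 > continuation, so V_d = 50.0000 (exercise)
Node 0 (S = 100): continuation = 1/1.05·[0.4667·12.6291 + 0.5333·50.0000] = 31.0097; exercise value = 20.0000 ≤ continuation, so V_0 = 31.0097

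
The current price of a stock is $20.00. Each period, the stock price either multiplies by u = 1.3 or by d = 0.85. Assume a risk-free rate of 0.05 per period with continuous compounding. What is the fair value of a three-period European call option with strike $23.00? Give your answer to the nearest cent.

Risk-neutral probability p = (e^0.05 − 0.85)/(1.3 − 0.85) = 0.2013/0.4500 = 0.4473
Terminal stock prices: S_uuu = 43.94, S_uud = 28.73, S_udd = 18.78, S_ddd = 12.28
Terminal payoffs (S − K): max(20.94, 0) = 20.94, max(5.73, 0) = 5.73, max(-4.215, 0) = 0, max(-10.72, 0) = 0
Node uu (S = 33.8): V_uu = e^(−0.05)·[0.4473·20.9400 + 0.5527·5.7300] = 11.9217
Node ud (S = 22.1): V_ud = e^(−0.05)·[0.4473·5.7300 + 0.5527·0.0000] = 2.4379
Node dd (S = 14.45): V_dd = e^(−0.05)·[0.4473·0.0000 + 0.5527·0.0000] = 0.0000
Node u (S = 26): V_u = e^(−0.05)·[0.4473·11.9217 + 0.5527·2.4379] = 6.3539
Node d (S = 17): V_d = e^(−0.05)·[0.4473·2.4379 + 0.5527·0.0000] = 1.0372
Node 0 (S = 20): V_0 = e^(−0.05)·[0.4473·6.3539 + 0.5527·1.0372] = 3.2486

$3.25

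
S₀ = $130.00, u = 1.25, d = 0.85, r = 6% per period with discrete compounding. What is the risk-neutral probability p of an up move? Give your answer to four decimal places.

p = 0.5250

Risk-neutral probability p = (1 + 0.06 − 0.85)/(1.25 − 0.85) = 0.2100/0.4000 = 0.5250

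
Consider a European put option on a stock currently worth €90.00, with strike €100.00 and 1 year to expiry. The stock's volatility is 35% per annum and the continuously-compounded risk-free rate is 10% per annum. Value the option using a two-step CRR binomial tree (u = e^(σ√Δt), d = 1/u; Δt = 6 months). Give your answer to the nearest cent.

CRR parameters: u = e^(σ√Δt) = e^(0.35·√0.5) = 1.2808, d = 1/u = 0.7808
Per-period rate: rΔt = 0.1·0.5 = 0.05, so R = e^0.05 = 1.0513
Risk-neutral probability p = (e^0.05 − 0.7808)/(1.2808 − 0.7808) = 0.2705/0.5000 = 0.5410
Terminal stock prices: S_uu = 147.6, S_ud = 90, S_dd = 54.86
Terminal payoffs (K − S): max(-47.64, 0) = 0, max(10, 0) = 10, max(45.14, 0) = 45.14
Node u (S = 115.3): V_u = e^(−0.05)·[0.5410·0.0000 + 0.4590·10.0000] = 4.3664
Node d (S = 70.27): V_d = e^(−0.05)·[0.5410·10.0000 + 0.4590·45.1372] = 24.8545
Node 0 (S = 90): V_0 = e^(−0.05)·[0.5410·4.3664 + 0.4590·24.8545] = 13.0993

€13.10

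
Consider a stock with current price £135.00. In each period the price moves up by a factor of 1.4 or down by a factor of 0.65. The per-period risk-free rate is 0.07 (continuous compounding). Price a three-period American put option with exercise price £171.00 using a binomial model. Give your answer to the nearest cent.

Risk-neutral probability p = (e^0.07 − 0.65)/(1.4 − 0.65) = 0.4225/0.7500 = 0.5633
Terminal stock prices: S_uuu = 370.4, S_uud = 172, S_udd = 79.85, S_ddd = 37.07
Terminal payoffs (K − S): max(-199.4, 0) = 0, max(-0.99, 0) = 0, max(91.15, 0) = 91.15, max(133.9, 0) = 133.9
Node uu (S = 264.6): continuation = e^(−0.07)·[0.5633·0.0000 + 0.4367·0.0000] = 0.0000; exercise value = 0.0000 ≤ continuation, so V_uu = 0.0000
Node ud (S = 122.9): continuation = e^(−0.07)·[0.5633·0.0000 + 0.4367·91.1475] = 37.1093; exercise value = 48.1500 > continuation, so V_ud = 48.1500 (exercise)
Node dd (S = 57.04): continuation = e^(−0.07)·[0.5633·91.1475 + 0.4367·133.9256] = 102.4018; exercise value = 113.9625 > continuation, so V_dd = 113.9625 (exercise)
Node u (S = 189): continuation = e^(−0.07)·[0.5633·0.0000 + 0.4367·48.1500] = 19.6036; exercise value = 0.0000 ≤ continuation, so V_u = 19.6036
Node d (S = 87.75): continuation = e^(−0.07)·[0.5633·48.1500 + 0.4367·113.9625] = 71.6893; exercise value = 83.2500 > continuation, so V_d = 83.2500 (exercise)
Node 0 (S = 135): continuation = e^(−0.07)·[0.5633·19.6036 + 0.4367·83.2500] = 44.1909; exercise value = 36.0000 ≤ continuation, so V_0 = 44.1909

£44.19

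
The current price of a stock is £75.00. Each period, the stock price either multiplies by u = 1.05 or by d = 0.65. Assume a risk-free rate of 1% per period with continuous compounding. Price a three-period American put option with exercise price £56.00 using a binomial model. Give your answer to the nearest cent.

Risk-neutral probability p = (e^0.01 − 0.65)/(1.05 − 0.65) = 0.3601/0.4000 = 0.9001
Terminal stock prices: S_uuu = 86.82, S_uud = 53.75, S_udd = 33.27, S_ddd = 20.6
Terminal payoffs (K − S): max(-30.82, 0) = 0, max(2.253, 0) = 2.253, max(22.73, 0) = 22.73, max(35.4, 0) = 35.4
Node uu (S = 82.69): continuation = e^(−0.01)·[0.9001·0.0000 + 0.0999·2.2531] = 0.2228; exercise value = 0.0000 ≤ continuation, so V_uu = 0.2228
Node ud (S = 51.19): continuation = e^(−0.01)·[0.9001·2.2531 + 0.0999·22.7281] = 4.2553; exercise value = 4.8125 > continuation, so V_ud = 4.8125 (exercise)
Node dd (S = 31.69): continuation = e^(−0.01)·[0.9001·22.7281 + 0.0999·35.4031] = 23.7553; exercise value = 24.3125 > continuation, so V_dd = 24.3125 (exercise)
Node u (S = 78.75): continuation = e^(−0.01)·[0.9001·0.2228 + 0.0999·4.8125] = 0.6744; exercise value = 0.0000 ≤ continuation, so V_u = 0.6744
Node d (S = 48.75): continuation = e^(−0.01)·[0.9001·4.8125 + 0.0999·24.3125] = 6.6928; exercise value = 7.2500 > continuation, so V_d = 7.2500 (exercise)
Node 0 (S = 75): continuation = e^(−0.01)·[0.9001·0.6744 + 0.0999·7.2500] = 1.3179; exercise value = 0.0000 ≤ continuation, so V_0 = 1.3179

£1.32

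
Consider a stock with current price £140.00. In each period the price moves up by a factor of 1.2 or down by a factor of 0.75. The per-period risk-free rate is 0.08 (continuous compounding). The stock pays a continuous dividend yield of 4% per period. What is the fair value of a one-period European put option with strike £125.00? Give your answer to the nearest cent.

Per-period risk-free factor R = e^0.08 = 1.0833; dividend-adjusted growth = e^(0.08−0.04) = 1.0408.
Risk-neutral probability p = (1.0408 − 0.75)/(1.2 − 0.75) = 0.2908/0.4500 = 0.6462
Terminal stock prices: S_u = 168, S_d = 105
Terminal payoffs (K − S): max(-43, 0) = 0, max(20, 0) = 20
Node 0 (S = 140): V_0 = e^(−0.08)·[0.6462·0.0000 + 0.3538·20.0000] = 6.5311

£6.53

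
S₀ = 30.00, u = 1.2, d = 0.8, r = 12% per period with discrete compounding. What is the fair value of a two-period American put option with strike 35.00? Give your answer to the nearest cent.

5.00

Risk-neutral probability p = (1 + 0.12 − 0.8)/(1.2 − 0.8) = 0.3200/0.4000 = 0.8000
Terminal stock prices: S_uu = 43.2, S_ud = 28.8, S_dd = 19.2
Terminal payoffs (K − S): max(-8.2, 0) = 0, max(6.2, 0) = 6.2, max(15.8, 0) = 15.8
Node u (S = 36): continuation = 1/1.12·[0.8000·0.0000 + 0.2000·6.2000] = 1.1071; exercise value = 0.0000 ≤ continuation, so V_u = 1.1071
Node d (S = 24): continuation = 1/1.12·[0.8000·6.2000 + 0.2000·15.8000] = 7.2500; exercise value = 11.0000 > continuation, so V_d = 11.0000 (exercise)
Node 0 (S = 30): continuation = 1/1.12·[0.8000·1.1071 + 0.2000·11.0000] = 2.7551; exercise value = 5.0000 > continuation, so V_0 = 5.0000 (exercise)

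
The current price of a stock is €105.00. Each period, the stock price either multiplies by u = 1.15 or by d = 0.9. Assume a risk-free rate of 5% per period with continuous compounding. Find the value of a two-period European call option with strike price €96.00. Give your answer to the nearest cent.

Risk-neutral probability p = (e^0.05 − 0.9)/(1.15 − 0.9) = 0.1513/0.2500 = 0.6051
Terminal stock prices: S_uu = 138.9, S_ud = 108.7, S_dd = 85.05
Terminal payoffs (S − K): max(42.86, 0) = 42.86, max(12.67, 0) = 12.67, max(-10.95, 0) = 0
Node u (S = 120.7): V_u = e^(−0.05)·[0.6051·42.8625 + 0.3949·12.6750] = 29.4320
Node d (S = 94.5): V_d = e^(−0.05)·[0.6051·12.6750 + 0.3949·0.0000] = 7.2954
Node 0 (S = 105): V_0 = e^(−0.05)·[0.6051·29.4320 + 0.3949·7.2954] = 19.6808

€19.68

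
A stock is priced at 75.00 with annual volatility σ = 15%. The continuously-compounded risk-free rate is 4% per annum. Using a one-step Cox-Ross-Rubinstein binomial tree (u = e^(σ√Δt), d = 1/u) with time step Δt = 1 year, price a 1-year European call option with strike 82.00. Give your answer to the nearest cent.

CRR parameters: u = e^(σ√Δt) = e^(0.15·√1) = 1.1618, d = 1/u = 0.8607
Per-period rate: rΔt = 0.04·1 = 0.04, so R = e^0.04 = 1.0408
Risk-neutral probability p = (e^0.04 − 0.8607)/(1.1618 − 0.8607) = 0.1801/0.3011 = 0.5981
Terminal stock prices: S_u = 87.14, S_d = 64.55
Terminal payoffs (S − K): max(5.138, 0) = 5.138, max(-17.45, 0) = 0
Node 0 (S = 75): V_0 = e^(−0.04)·[0.5981·5.1376 + 0.4019·0.0000] = 2.9523

2.95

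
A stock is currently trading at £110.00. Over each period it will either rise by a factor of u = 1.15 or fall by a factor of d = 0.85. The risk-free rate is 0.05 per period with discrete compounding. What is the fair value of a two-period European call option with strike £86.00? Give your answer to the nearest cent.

Risk-neutral probability p = (1 + 0.05 − 0.85)/(1.15 − 0.85) = 0.2000/0.3000 = 0.6667
Terminal stock prices: S_uu = 145.5, S_ud = 107.5, S_dd = 79.47
Terminal payoffs (S − K): max(59.47, 0) = 59.47, max(21.52, 0) = 21.52, max(-6.525, 0) = 0
Node u (S = 126.5): V_u = 1/1.05·[0.6667·59.4750 + 0.3333·21.5250] = 44.5952
Node d (S = 93.5): V_d = 1/1.05·[0.6667·21.5250 + 0.3333·0.0000] = 13.6667
Node 0 (S = 110): V_0 = 1/1.05·[0.6667·44.5952 + 0.3333·13.6667] = 32.6531

£32.65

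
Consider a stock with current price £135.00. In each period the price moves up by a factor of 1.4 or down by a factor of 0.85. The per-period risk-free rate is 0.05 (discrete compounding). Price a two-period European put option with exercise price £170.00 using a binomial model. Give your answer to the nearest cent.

£30.54

Risk-neutral probability p = (1 + 0.05 − 0.85)/(1.4 − 0.85) = 0.2000/0.5500 = 0.3636
Terminal stock prices: S_uu = 264.6, S_ud = 160.7, S_dd = 97.54
Terminal payoffs (K − S): max(-94.6, 0) = 0, max(9.35, 0) = 9.35, max(72.46, 0) = 72.46
Node u (S = 189): V_u = 1/1.05·[0.3636·0.0000 + 0.6364·9.3500] = 5.6667
Node d (S = 114.8): V_d = 1/1.05·[0.3636·9.3500 + 0.6364·72.4625] = 47.1548
Node 0 (S = 135): V_0 = 1/1.05·[0.3636·5.6667 + 0.6364·47.1548] = 30.5411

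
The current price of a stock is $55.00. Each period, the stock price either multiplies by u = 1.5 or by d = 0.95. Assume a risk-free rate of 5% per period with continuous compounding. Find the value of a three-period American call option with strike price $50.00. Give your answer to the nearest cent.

$13.29

Risk-neutral probability p = (e^0.05 − 0.95)/(1.5 − 0.95) = 0.1013/0.5500 = 0.1841
Terminal stock prices: S_uuu = 185.6, S_uud = 117.6, S_udd = 74.46, S_ddd = 47.16
Terminal payoffs (S − K): max(135.6, 0) = 135.6, max(67.56, 0) = 67.56, max(24.46, 0) = 24.46, max(-2.844, 0) = 0
Node uu (S = 123.8): continuation = e^(−0.05)·[0.1841·135.6250 + 0.8159·67.5625] = 76.1885; exercise value = 73.7500 ≤ continuation, so V_uu = 76.1885
Node ud (S = 78.38): continuation = e^(−0.05)·[0.1841·67.5625 + 0.8159·24.4562] = 30.8135; exercise value = 28.3750 ≤ continuation, so V_ud = 30.8135
Node dd (S = 49.64): continuation = e^(−0.05)·[0.1841·24.4562 + 0.8159·0.0000] = 4.2835; exercise value = 0.0000 ≤ continuation, so V_dd = 4.2835
Node u (S = 82.5): continuation = e^(−0.05)·[0.1841·76.1885 + 0.8159·30.8135] = 37.2581; exercise value = 32.5000 ≤ continuation, so V_u = 37.2581
Node d (S = 52.25): continuation = e^(−0.05)·[0.1841·30.8135 + 0.8159·4.2835] = 8.7213; exercise value = 2.2500 ≤ continuation, so V_d = 8.7213
Node 0 (S = 55): continuation = e^(−0.05)·[0.1841·37.2581 + 0.8159·8.7213] = 13.2942; exercise value = 5.0000 ≤ continuation, so V_0 = 13.2942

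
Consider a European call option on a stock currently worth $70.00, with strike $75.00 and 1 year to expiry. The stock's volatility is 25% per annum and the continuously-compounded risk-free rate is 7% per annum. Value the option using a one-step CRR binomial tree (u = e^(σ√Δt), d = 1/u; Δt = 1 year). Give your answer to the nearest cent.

$8.07

CRR parameters: u = e^(σ√Δt) = e^(0.25·√1) = 1.2840, d = 1/u = 0.7788
Per-period rate: rΔt = 0.07·1 = 0.07, so R = e^0.07 = 1.0725
Risk-neutral probability p = (e^0.07 − 0.7788)/(1.2840 − 0.7788) = 0.2937/0.5052 = 0.5813
Terminal stock prices: S_u = 89.88, S_d = 54.52
Terminal payoffs (S − K): max(14.88, 0) = 14.88, max(-20.48, 0) = 0
Node 0 (S = 70): V_0 = e^(−0.07)·[0.5813·14.8818 + 0.4187·0.0000] = 8.0665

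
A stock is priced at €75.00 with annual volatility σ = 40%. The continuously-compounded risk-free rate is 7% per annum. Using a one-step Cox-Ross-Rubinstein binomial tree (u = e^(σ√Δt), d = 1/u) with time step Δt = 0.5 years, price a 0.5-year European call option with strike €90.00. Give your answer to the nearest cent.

€4.52

CRR parameters: u = e^(σ√Δt) = e^(0.4·√0.5) = 1.3269, d = 1/u = 0.7536
Per-period rate: rΔt = 0.07·0.5 = 0.035, so R = e^0.035 = 1.0356
Risk-neutral probability p = (e^0.035 − 0.7536)/(1.3269 − 0.7536) = 0.2820/0.5733 = 0.4919
Terminal stock prices: S_u = 99.52, S_d = 56.52
Terminal payoffs (S − K): max(9.517, 0) = 9.517, max(-33.48, 0) = 0
Node 0 (S = 75): V_0 = e^(−0.035)·[0.4919·9.5172 + 0.5081·0.0000] = 4.5204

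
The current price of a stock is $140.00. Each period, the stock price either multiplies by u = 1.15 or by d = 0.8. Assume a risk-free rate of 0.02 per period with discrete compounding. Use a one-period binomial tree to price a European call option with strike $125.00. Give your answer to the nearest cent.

Risk-neutral probability p = (1 + 0.02 − 0.8)/(1.15 − 0.8) = 0.2200/0.3500 = 0.6286
Terminal stock prices: S_u = 161, S_d = 112
Terminal payoffs (S − K): max(36, 0) = 36, max(-13, 0) = 0
Node 0 (S = 140): V_0 = 1/1.02·[0.6286·36.0000 + 0.3714·0.0000] = 22.1849

$22.18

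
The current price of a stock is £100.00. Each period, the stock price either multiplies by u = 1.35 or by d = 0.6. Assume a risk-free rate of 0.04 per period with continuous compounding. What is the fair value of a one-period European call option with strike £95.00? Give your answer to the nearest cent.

Risk-neutral probability p = (e^0.04 − 0.6)/(1.35 − 0.6) = 0.4408/0.7500 = 0.5877
Terminal stock prices: S_u = 135, S_d = 60
Terminal payoffs (S − K): max(40, 0) = 40, max(-35, 0) = 0
Node 0 (S = 100): V_0 = e^(−0.04)·[0.5877·40.0000 + 0.4123·0.0000] = 22.5881

£22.59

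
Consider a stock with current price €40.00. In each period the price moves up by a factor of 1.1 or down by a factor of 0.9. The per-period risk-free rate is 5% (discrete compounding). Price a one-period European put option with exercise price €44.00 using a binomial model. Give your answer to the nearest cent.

Risk-neutral probability p = (1 + 0.05 − 0.9)/(1.1 − 0.9) = 0.1500/0.2000 = 0.7500
Terminal stock prices: S_u = 44, S_d = 36
Terminal payoffs (K − S): max(0, 0) = 0, max(8, 0) = 8
Node 0 (S = 40): V_0 = 1/1.05·[0.7500·0.0000 + 0.2500·8.0000] = 1.9048

€1.90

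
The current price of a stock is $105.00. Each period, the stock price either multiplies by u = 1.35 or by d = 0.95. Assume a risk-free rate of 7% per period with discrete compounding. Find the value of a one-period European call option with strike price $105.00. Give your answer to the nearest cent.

Risk-neutral probability p = (1 + 0.07 − 0.95)/(1.35 − 0.95) = 0.1200/0.4000 = 0.3000
Terminal stock prices: S_u = 141.8, S_d = 99.75
Terminal payoffs (S − K): max(36.75, 0) = 36.75, max(-5.25, 0) = 0
Node 0 (S = 105): V_0 = 1/1.07·[0.3000·36.7500 + 0.7000·0.0000] = 10.3037

$10.30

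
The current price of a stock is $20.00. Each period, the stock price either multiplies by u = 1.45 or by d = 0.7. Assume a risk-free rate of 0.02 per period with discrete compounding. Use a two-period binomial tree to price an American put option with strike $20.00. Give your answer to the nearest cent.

Risk-neutral probability p = (1 + 0.02 − 0.7)/(1.45 − 0.7) = 0.3200/0.7500 = 0.4267
Terminal stock prices: S_uu = 42.05, S_ud = 20.3, S_dd = 9.8
Terminal payoffs (K − S): max(-22.05, 0) = 0, max(-0.3, 0) = 0, max(10.2, 0) = 10.2
Node u (S = 29): continuation = 1/1.02·[0.4267·0.0000 + 0.5733·0.0000] = 0.0000; exercise value = 0.0000 ≤ continuation, so V_u = 0.0000
Node d (S = 14): continuation = 1/1.02·[0.4267·0.0000 + 0.5733·10.2000] = 5.7333; exercise value = 6.0000 > continuation, so V_d = 6.0000 (exercise)
Node 0 (S = 20): continuation = 1/1.02·[0.4267·0.0000 + 0.5733·6.0000] = 3.3725; exercise value = 0.0000 ≤ continuation, so V_0 = 3.3725

$3.37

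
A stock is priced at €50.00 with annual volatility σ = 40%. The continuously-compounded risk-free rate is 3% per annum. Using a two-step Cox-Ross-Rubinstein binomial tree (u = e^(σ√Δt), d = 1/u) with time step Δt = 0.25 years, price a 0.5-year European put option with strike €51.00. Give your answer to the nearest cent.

CRR parameters: u = e^(σ√Δt) = e^(0.4·√0.25) = 1.2214, d = 1/u = 0.8187
Per-period rate: rΔt = 0.03·0.25 = 0.0075, so R = e^0.0075 = 1.0075
Risk-neutral probability p = (e^0.0075 − 0.8187)/(1.2214 − 0.8187) = 0.1888/0.4027 = 0.4689
Terminal stock prices: S_uu = 74.59, S_ud = 50, S_dd = 33.52
Terminal payoffs (K − S): max(-23.59, 0) = 0, max(1, 0) = 1, max(17.48, 0) = 17.48
Node u (S = 61.07): V_u = e^(−0.0075)·[0.4689·0.0000 + 0.5311·1.0000] = 0.5272
Node d (S = 40.94): V_d = e^(−0.0075)·[0.4689·1.0000 + 0.5311·17.4840] = 9.6824
Node 0 (S = 50): V_0 = e^(−0.0075)·[0.4689·0.5272 + 0.5311·9.6824] = 5.3496

€5.35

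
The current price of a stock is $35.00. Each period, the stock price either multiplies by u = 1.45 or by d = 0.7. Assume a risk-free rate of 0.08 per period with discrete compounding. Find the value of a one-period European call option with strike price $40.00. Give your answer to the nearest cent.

$5.04

Risk-neutral probability p = (1 + 0.08 − 0.7)/(1.45 − 0.7) = 0.3800/0.7500 = 0.5067
Terminal stock prices: S_u = 50.75, S_d = 24.5
Terminal payoffs (S − K): max(10.75, 0) = 10.75, max(-15.5, 0) = 0
Node 0 (S = 35): V_0 = 1/1.08·[0.5067·10.7500 + 0.4933·0.0000] = 5.0432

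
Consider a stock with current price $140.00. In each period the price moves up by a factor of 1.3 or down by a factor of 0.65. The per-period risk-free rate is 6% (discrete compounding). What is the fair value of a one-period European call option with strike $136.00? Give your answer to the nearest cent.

Risk-neutral probability p = (1 + 0.06 − 0.65)/(1.3 − 0.65) = 0.4100/0.6500 = 0.6308
Terminal stock prices: S_u = 182, S_d = 91
Terminal payoffs (S − K): max(46, 0) = 46, max(-45, 0) = 0
Node 0 (S = 140): V_0 = 1/1.06·[0.6308·46.0000 + 0.3692·0.0000] = 27.3730

$27.37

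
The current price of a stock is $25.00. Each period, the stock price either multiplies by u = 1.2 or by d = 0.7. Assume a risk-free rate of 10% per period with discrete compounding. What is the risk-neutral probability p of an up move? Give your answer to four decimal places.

Risk-neutral probability p = (1 + 0.1 − 0.7)/(1.2 − 0.7) = 0.4000/0.5000 = 0.8000

p = 0.8000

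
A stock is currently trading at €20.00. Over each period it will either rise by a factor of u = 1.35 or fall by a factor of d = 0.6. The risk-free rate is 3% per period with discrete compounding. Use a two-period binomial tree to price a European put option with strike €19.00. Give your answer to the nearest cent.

€3.32

Risk-neutral probability p = (1 + 0.03 − 0.6)/(1.35 − 0.6) = 0.4300/0.7500 = 0.5733
Terminal stock prices: S_uu = 36.45, S_ud = 16.2, S_dd = 7.2
Terminal payoffs (K − S): max(-17.45, 0) = 0, max(2.8, 0) = 2.8, max(11.8, 0) = 11.8
Node u (S = 27): V_u = 1/1.03·[0.5733·0.0000 + 0.4267·2.8000] = 1.1599
Node d (S = 12): V_d = 1/1.03·[0.5733·2.8000 + 0.4267·11.8000] = 6.4466
Node 0 (S = 20): V_0 = 1/1.03·[0.5733·1.1599 + 0.4267·6.4466] = 3.3161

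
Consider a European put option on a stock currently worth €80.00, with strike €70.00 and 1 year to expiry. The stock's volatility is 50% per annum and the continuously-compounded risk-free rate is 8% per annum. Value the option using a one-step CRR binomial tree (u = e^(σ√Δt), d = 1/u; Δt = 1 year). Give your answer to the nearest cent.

CRR parameters: u = e^(σ√Δt) = e^(0.5·√1) = 1.6487, d = 1/u = 0.6065
Per-period rate: rΔt = 0.08·1 = 0.08, so R = e^0.08 = 1.0833
Risk-neutral probability p = (e^0.08 − 0.6065)/(1.6487 − 0.6065) = 0.4768/1.0422 = 0.4575
Terminal stock prices: S_u = 131.9, S_d = 48.52
Terminal payoffs (K − S): max(-61.9, 0) = 0, max(21.48, 0) = 21.48
Node 0 (S = 80): V_0 = e^(−0.08)·[0.4575·0.0000 + 0.5425·21.4775] = 10.7566

€10.76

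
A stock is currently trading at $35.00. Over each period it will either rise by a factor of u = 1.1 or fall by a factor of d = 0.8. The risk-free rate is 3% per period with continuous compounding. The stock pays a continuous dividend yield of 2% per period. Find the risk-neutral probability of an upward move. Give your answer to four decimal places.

p = 0.7002

Per-period risk-free factor R = e^0.03 = 1.0305; dividend-adjusted growth = e^(0.03−0.02) = 1.0101.
Risk-neutral probability p = (1.0101 − 0.8)/(1.1 − 0.8) = 0.2101/0.3000 = 0.7002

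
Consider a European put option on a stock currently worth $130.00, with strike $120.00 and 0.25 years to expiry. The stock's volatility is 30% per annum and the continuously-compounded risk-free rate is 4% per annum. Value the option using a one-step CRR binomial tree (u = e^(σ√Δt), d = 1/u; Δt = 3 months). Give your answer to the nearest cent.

CRR parameters: u = e^(σ√Δt) = e^(0.3·√0.25) = 1.1618, d = 1/u = 0.8607
Per-period rate: rΔt = 0.04·0.25 = 0.01, so R = e^0.01 = 1.0101
Risk-neutral probability p = (e^0.01 − 0.8607)/(1.1618 − 0.8607) = 0.1493/0.3011 = 0.4959
Terminal stock prices: S_u = 151, S_d = 111.9
Terminal payoffs (K − S): max(-31.04, 0) = 0, max(8.108, 0) = 8.108
Node 0 (S = 130): V_0 = e^(−0.01)·[0.4959·0.0000 + 0.5041·8.1080] = 4.0462

$4.05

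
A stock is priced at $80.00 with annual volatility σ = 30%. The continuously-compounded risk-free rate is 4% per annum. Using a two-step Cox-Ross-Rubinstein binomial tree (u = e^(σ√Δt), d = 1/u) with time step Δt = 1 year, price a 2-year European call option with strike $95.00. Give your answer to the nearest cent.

CRR parameters: u = e^(σ√Δt) = e^(0.3·√1) = 1.3499, d = 1/u = 0.7408
Per-period rate: rΔt = 0.04·1 = 0.04, so R = e^0.04 = 1.0408
Risk-neutral probability p = (e^0.04 − 0.7408)/(1.3499 − 0.7408) = 0.3000/0.6090 = 0.4926
Terminal stock prices: S_uu = 145.8, S_ud = 80, S_dd = 43.9
Terminal payoffs (S − K): max(50.77, 0) = 50.77, max(-15, 0) = 0, max(-51.1, 0) = 0
Node u (S = 108): V_u = e^(−0.04)·[0.4926·50.7695 + 0.5074·0.0000] = 24.0268
Node d (S = 59.27): V_d = e^(−0.04)·[0.4926·0.0000 + 0.5074·0.0000] = 0.0000
Node 0 (S = 80): V_0 = e^(−0.04)·[0.4926·24.0268 + 0.5074·0.0000] = 11.3707

$11.37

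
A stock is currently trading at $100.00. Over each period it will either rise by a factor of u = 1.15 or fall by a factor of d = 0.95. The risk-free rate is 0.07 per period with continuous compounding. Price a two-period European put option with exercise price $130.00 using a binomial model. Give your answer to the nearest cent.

$13.75

Risk-neutral probability p = (e^0.07 − 0.95)/(1.15 − 0.95) = 0.1225/0.2000 = 0.6125
Terminal stock prices: S_uu = 132.2, S_ud = 109.2, S_dd = 90.25
Terminal payoffs (K − S): max(-2.25, 0) = 0, max(20.75, 0) = 20.75, max(39.75, 0) = 39.75
Node u (S = 115): V_u = e^(−0.07)·[0.6125·0.0000 + 0.3875·20.7500] = 7.4962
Node d (S = 95): V_d = e^(−0.07)·[0.6125·20.7500 + 0.3875·39.7500] = 26.2112
Node 0 (S = 100): V_0 = e^(−0.07)·[0.6125·7.4962 + 0.3875·26.2112] = 13.7505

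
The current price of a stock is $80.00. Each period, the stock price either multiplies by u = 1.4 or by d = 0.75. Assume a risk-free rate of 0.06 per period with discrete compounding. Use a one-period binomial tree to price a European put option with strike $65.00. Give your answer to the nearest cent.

$2.47

Risk-neutral probability p = (1 + 0.06 − 0.75)/(1.4 − 0.75) = 0.3100/0.6500 = 0.4769
Terminal stock prices: S_u = 112, S_d = 60
Terminal payoffs (K − S): max(-47, 0) = 0, max(5, 0) = 5
Node 0 (S = 80): V_0 = 1/1.06·[0.4769·0.0000 + 0.5231·5.0000] = 2.4673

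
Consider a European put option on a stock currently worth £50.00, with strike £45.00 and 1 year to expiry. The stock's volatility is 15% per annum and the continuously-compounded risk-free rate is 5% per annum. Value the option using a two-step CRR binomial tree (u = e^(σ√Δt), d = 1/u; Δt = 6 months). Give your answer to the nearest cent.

£0.72

CRR parameters: u = e^(σ√Δt) = e^(0.15·√0.5) = 1.1119, d = 1/u = 0.8994
Per-period rate: rΔt = 0.05·0.5 = 0.025, so R = e^0.025 = 1.0253
Risk-neutral probability p = (e^0.025 − 0.8994)/(1.1119 − 0.8994) = 0.1259/0.2125 = 0.5926
Terminal stock prices: S_uu = 61.82, S_ud = 50, S_dd = 40.44
Terminal payoffs (K − S): max(-16.82, 0) = 0, max(-5, 0) = 0, max(4.557, 0) = 4.557
Node u (S = 55.59): V_u = e^(−0.025)·[0.5926·0.0000 + 0.4074·0.0000] = 0.0000
Node d (S = 44.97): V_d = e^(−0.025)·[0.5926·0.0000 + 0.4074·4.5571] = 1.8106
Node 0 (S = 50): V_0 = e^(−0.025)·[0.5926·0.0000 + 0.4074·1.8106] = 0.7194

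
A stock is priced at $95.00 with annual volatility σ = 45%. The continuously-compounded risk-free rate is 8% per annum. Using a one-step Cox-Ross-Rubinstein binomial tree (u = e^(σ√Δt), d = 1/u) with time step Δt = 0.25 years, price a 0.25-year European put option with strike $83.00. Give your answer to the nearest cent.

CRR parameters: u = e^(σ√Δt) = e^(0.45·√0.25) = 1.2523, d = 1/u = 0.7985
Per-period rate: rΔt = 0.08·0.25 = 0.02, so R = e^0.02 = 1.0202
Risk-neutral probability p = (e^0.02 − 0.7985)/(1.2523 − 0.7985) = 0.2217/0.4538 = 0.4885
Terminal stock prices: S_u = 119, S_d = 75.86
Terminal payoffs (K − S): max(-35.97, 0) = 0, max(7.141, 0) = 7.141
Node 0 (S = 95): V_0 = e^(−0.02)·[0.4885·0.0000 + 0.5115·7.1410] = 3.5803

$3.58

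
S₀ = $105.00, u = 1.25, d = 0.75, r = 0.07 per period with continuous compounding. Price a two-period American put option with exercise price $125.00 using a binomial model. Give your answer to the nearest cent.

Risk-neutral probability p = (e^0.07 − 0.75)/(1.25 − 0.75) = 0.3225/0.5000 = 0.6450
Terminal stock prices: S_uu = 164.1, S_ud = 98.44, S_dd = 59.06
Terminal payoffs (K − S): max(-39.06, 0) = 0, max(26.56, 0) = 26.56, max(65.94, 0) = 65.94
Node u (S = 131.2): continuation = e^(−0.07)·[0.6450·0.0000 + 0.3550·26.5625] = 8.7918; exercise value = 0.0000 ≤ continuation, so V_u = 8.7918
Node d (S = 78.75): continuation = e^(−0.07)·[0.6450·26.5625 + 0.3550·65.9375] = 37.7992; exercise value = 46.2500 > continuation, so V_d = 46.2500 (exercise)
Node 0 (S = 105): continuation = e^(−0.07)·[0.6450·8.7918 + 0.3550·46.2500] = 20.5955; exercise value = 20.0000 ≤ continuation, so V_0 = 20.5955

$20.60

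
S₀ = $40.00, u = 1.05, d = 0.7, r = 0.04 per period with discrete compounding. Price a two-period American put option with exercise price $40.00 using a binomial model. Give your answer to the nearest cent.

$0.60

Risk-neutral probability p = (1 + 0.04 − 0.7)/(1.05 − 0.7) = 0.3400/0.3500 = 0.9714
Terminal stock prices: S_uu = 44.1, S_ud = 29.4, S_dd = 19.6
Terminal payoffs (K − S): max(-4.1, 0) = 0, max(10.6, 0) = 10.6, max(20.4, 0) = 20.4
Node u (S = 42): continuation = 1/1.04·[0.9714·0.0000 + 0.0286·10.6000] = 0.2912; exercise value = 0.0000 ≤ continuation, so V_u = 0.2912
Node d (S = 28): continuation = 1/1.04·[0.9714·10.6000 + 0.0286·20.4000] = 10.4615; exercise value = 12.0000 > continuation, so V_d = 12.0000 (exercise)
Node 0 (S = 40): continuation = 1/1.04·[0.9714·0.2912 + 0.0286·12.0000] = 0.6017; exercise value = 0.0000 ≤ continuation, so V_0 = 0.6017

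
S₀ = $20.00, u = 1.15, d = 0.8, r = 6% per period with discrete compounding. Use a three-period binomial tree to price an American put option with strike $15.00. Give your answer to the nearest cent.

Risk-neutral probability p = (1 + 0.06 − 0.8)/(1.15 − 0.8) = 0.2600/0.3500 = 0.7429
Terminal stock prices: S_uuu = 30.42, S_uud = 21.16, S_udd = 14.72, S_ddd = 10.24
Terminal payoffs (K − S): max(-15.42, 0) = 0, max(-6.16, 0) = 0, max(0.28, 0) = 0.28, max(4.76, 0) = 4.76
Node uu (S = 26.45): continuation = 1/1.06·[0.7429·0.0000 + 0.2571·0.0000] = 0.0000; exercise value = 0.0000 ≤ continuation, so V_uu = 0.0000
Node ud (S = 18.4): continuation = 1/1.06·[0.7429·0.0000 + 0.2571·0.2800] = 0.0679; exercise value = 0.0000 ≤ continuation, so V_ud = 0.0679
Node dd (S = 12.8): continuation = 1/1.06·[0.7429·0.2800 + 0.2571·4.7600] = 1.3509; exercise value = 2.2000 > continuation, so V_dd = 2.2000 (exercise)
Node u (S = 23): continuation = 1/1.06·[0.7429·0.0000 + 0.2571·0.0679] = 0.0165; exercise value = 0.0000 ≤ continuation, so V_u = 0.0165
Node d (S = 16): continuation = 1/1.06·[0.7429·0.0679 + 0.2571·2.2000] = 0.5813; exercise value = 0.0000 ≤ continuation, so V_d = 0.5813
Node 0 (S = 20): continuation = 1/1.06·[0.7429·0.0165 + 0.2571·0.5813] = 0.1526; exercise value = 0.0000 ≤ continuation, so V_0 = 0.1526

$0.15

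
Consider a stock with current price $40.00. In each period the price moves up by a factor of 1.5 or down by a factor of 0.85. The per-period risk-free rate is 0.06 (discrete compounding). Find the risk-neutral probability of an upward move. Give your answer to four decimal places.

Risk-neutral probability p = (1 + 0.06 − 0.85)/(1.5 − 0.85) = 0.2100/0.6500 = 0.3231

p = 0.3231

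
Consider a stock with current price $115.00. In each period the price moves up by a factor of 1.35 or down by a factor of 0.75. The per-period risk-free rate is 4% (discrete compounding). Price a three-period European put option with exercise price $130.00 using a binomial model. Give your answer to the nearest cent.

$24.67

Risk-neutral probability p = (1 + 0.04 − 0.75)/(1.35 − 0.75) = 0.2900/0.6000 = 0.4833
Terminal stock prices: S_uuu = 282.9, S_uud = 157.2, S_udd = 87.33, S_ddd = 48.52
Terminal payoffs (K − S): max(-152.9, 0) = 0, max(-27.19, 0) = 0, max(42.67, 0) = 42.67, max(81.48, 0) = 81.48
Node uu (S = 209.6): V_uu = 1/1.04·[0.4833·0.0000 + 0.5167·0.0000] = 0.0000
Node ud (S = 116.4): V_ud = 1/1.04·[0.4833·0.0000 + 0.5167·42.6719] = 21.1992
Node dd (S = 64.69): V_dd = 1/1.04·[0.4833·42.6719 + 0.5167·81.4844] = 60.3125
Node u (S = 155.2): V_u = 1/1.04·[0.4833·0.0000 + 0.5167·21.1992] = 10.5316
Node d (S = 86.25): V_d = 1/1.04·[0.4833·21.1992 + 0.5167·60.3125] = 39.8151
Node 0 (S = 115): V_0 = 1/1.04·[0.4833·10.5316 + 0.5167·39.8151] = 24.6745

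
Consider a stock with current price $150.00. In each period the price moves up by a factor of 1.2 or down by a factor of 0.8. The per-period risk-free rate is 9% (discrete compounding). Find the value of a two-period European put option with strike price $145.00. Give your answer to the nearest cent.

Risk-neutral probability p = (1 + 0.09 − 0.8)/(1.2 − 0.8) = 0.2900/0.4000 = 0.7250
Terminal stock prices: S_uu = 216, S_ud = 144, S_dd = 96
Terminal payoffs (K − S): max(-71, 0) = 0, max(1, 0) = 1, max(49, 0) = 49
Node u (S = 180): V_u = 1/1.09·[0.7250·0.0000 + 0.2750·1.0000] = 0.2523
Node d (S = 120): V_d = 1/1.09·[0.7250·1.0000 + 0.2750·49.0000] = 13.0275
Node 0 (S = 150): V_0 = 1/1.09·[0.7250·0.2523 + 0.2750·13.0275] = 3.4546

$3.45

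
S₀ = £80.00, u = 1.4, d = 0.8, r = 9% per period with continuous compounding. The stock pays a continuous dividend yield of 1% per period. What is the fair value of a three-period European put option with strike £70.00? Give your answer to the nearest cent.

£3.26

Per-period risk-free factor R = e^0.09 = 1.0942; dividend-adjusted growth = e^(0.09−0.01) = 1.0833.
Risk-neutral probability p = (1.0833 − 0.8)/(1.4 − 0.8) = 0.2833/0.6000 = 0.4721
Terminal stock prices: S_uuu = 219.5, S_uud = 125.4, S_udd = 71.68, S_ddd = 40.96
Terminal payoffs (K − S): max(-149.5, 0) = 0, max(-55.44, 0) = 0, max(-1.68, 0) = 0, max(29.04, 0) = 29.04
Node uu (S = 156.8): V_uu = e^(−0.09)·[0.4721·0.0000 + 0.5279·0.0000] = 0.0000
Node ud (S = 89.6): V_ud = e^(−0.09)·[0.4721·0.0000 + 0.5279·0.0000] = 0.0000
Node dd (S = 51.2): V_dd = e^(−0.09)·[0.4721·0.0000 + 0.5279·29.0400] = 14.0096
Node u (S = 112): V_u = e^(−0.09)·[0.4721·0.0000 + 0.5279·0.0000] = 0.0000
Node d (S = 64): V_d = e^(−0.09)·[0.4721·0.0000 + 0.5279·14.0096] = 6.7585
Node 0 (S = 80): V_0 = e^(−0.09)·[0.4721·0.0000 + 0.5279·6.7585] = 3.2605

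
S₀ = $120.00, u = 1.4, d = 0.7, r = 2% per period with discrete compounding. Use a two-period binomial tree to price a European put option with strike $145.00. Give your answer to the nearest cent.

Risk-neutral probability p = (1 + 0.02 − 0.7)/(1.4 − 0.7) = 0.3200/0.7000 = 0.4571
Terminal stock prices: S_uu = 235.2, S_ud = 117.6, S_dd = 58.8
Terminal payoffs (K − S): max(-90.2, 0) = 0, max(27.4, 0) = 27.4, max(86.2, 0) = 86.2
Node u (S = 168): V_u = 1/1.02·[0.4571·0.0000 + 0.5429·27.4000] = 14.5826
Node d (S = 84): V_d = 1/1.02·[0.4571·27.4000 + 0.5429·86.2000] = 58.1569
Node 0 (S = 120): V_0 = 1/1.02·[0.4571·14.5826 + 0.5429·58.1569] = 37.4875

$37.49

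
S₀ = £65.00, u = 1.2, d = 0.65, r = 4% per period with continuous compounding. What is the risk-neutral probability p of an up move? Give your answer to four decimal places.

Risk-neutral probability p = (e^0.04 − 0.65)/(1.2 − 0.65) = 0.3908/0.5500 = 0.7106

p = 0.7106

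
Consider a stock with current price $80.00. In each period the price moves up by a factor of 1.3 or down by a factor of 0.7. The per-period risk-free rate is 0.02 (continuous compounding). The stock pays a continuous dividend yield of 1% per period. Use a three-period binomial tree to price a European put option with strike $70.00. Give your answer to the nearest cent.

$11.01

Per-period risk-free factor R = e^0.02 = 1.0202; dividend-adjusted growth = e^(0.02−0.01) = 1.0101.
Risk-neutral probability p = (1.0101 − 0.7)/(1.3 − 0.7) = 0.3101/0.6000 = 0.5168
Terminal stock prices: S_uuu = 175.8, S_uud = 94.64, S_udd = 50.96, S_ddd = 27.44
Terminal payoffs (K − S): max(-105.8, 0) = 0, max(-24.64, 0) = 0, max(19.04, 0) = 19.04, max(42.56, 0) = 42.56
Node uu (S = 135.2): V_uu = e^(−0.02)·[0.5168·0.0000 + 0.4832·0.0000] = 0.0000
Node ud (S = 72.8): V_ud = e^(−0.02)·[0.5168·0.0000 + 0.4832·19.0400] = 9.0189
Node dd (S = 39.2): V_dd = e^(−0.02)·[0.5168·19.0400 + 0.4832·42.5600] = 29.8040
Node u (S = 104): V_u = e^(−0.02)·[0.5168·0.0000 + 0.4832·9.0189] = 4.2721
Node d (S = 56): V_d = e^(−0.02)·[0.5168·9.0189 + 0.4832·29.8040] = 18.6858
Node 0 (S = 80): V_0 = e^(−0.02)·[0.5168·4.2721 + 0.4832·18.6858] = 11.0150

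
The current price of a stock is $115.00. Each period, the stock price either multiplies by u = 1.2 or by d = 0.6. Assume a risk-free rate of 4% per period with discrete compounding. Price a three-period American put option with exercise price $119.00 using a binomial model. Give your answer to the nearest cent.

$21.87

Risk-neutral probability p = (1 + 0.04 − 0.6)/(1.2 − 0.6) = 0.4400/0.6000 = 0.7333
Terminal stock prices: S_uuu = 198.7, S_uud = 99.36, S_udd = 49.68, S_ddd = 24.84
Terminal payoffs (K − S): max(-79.72, 0) = 0, max(19.64, 0) = 19.64, max(69.32, 0) = 69.32, max(94.16, 0) = 94.16
Node uu (S = 165.6): continuation = 1/1.04·[0.7333·0.0000 + 0.2667·19.6400] = 5.0359; exercise value = 0.0000 ≤ continuation, so V_uu = 5.0359
Node ud (S = 82.8): continuation = 1/1.04·[0.7333·19.6400 + 0.2667·69.3200] = 31.6231; exercise value = 36.2000 > continuation, so V_ud = 36.2000 (exercise)
Node dd (S = 41.4): continuation = 1/1.04·[0.7333·69.3200 + 0.2667·94.1600] = 73.0231; exercise value = 77.6000 > continuation, so V_dd = 77.6000 (exercise)
Node u (S = 138): continuation = 1/1.04·[0.7333·5.0359 + 0.2667·36.2000] = 12.8330; exercise value = 0.0000 ≤ continuation, so V_u = 12.8330
Node d (S = 69): continuation = 1/1.04·[0.7333·36.2000 + 0.2667·77.6000] = 45.4231; exercise value = 50.0000 > continuation, so V_d = 50.0000 (exercise)
Node 0 (S = 115): continuation = 1/1.04·[0.7333·12.8330 + 0.2667·50.0000] = 21.8694; exercise value = 4.0000 ≤ continuation, so V_0 = 21.8694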